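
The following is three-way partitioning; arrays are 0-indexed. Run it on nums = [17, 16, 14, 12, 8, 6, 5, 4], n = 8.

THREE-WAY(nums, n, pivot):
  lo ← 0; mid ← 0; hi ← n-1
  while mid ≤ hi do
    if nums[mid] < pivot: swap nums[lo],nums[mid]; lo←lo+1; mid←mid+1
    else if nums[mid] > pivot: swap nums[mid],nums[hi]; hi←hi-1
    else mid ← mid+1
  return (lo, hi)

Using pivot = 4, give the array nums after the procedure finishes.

[4, 14, 12, 8, 6, 5, 16, 17]

lo=0 mid=0 hi=7
17>4: swap(0,7), hi=6 ⇒ [4, 16, 14, 12, 8, 6, 5, 17]
4=4: mid=1
16>4: swap(1,6), hi=5 ⇒ [4, 5, 14, 12, 8, 6, 16, 17]
5>4: swap(1,5), hi=4 ⇒ [4, 6, 14, 12, 8, 5, 16, 17]
6>4: swap(1,4), hi=3 ⇒ [4, 8, 14, 12, 6, 5, 16, 17]
8>4: swap(1,3), hi=2 ⇒ [4, 12, 14, 8, 6, 5, 16, 17]
12>4: swap(1,2), hi=1 ⇒ [4, 14, 12, 8, 6, 5, 16, 17]
14>4: swap(1,1), hi=0 ⇒ [4, 14, 12, 8, 6, 5, 16, 17]
done. lo=0 hi=0; nums=[4, 14, 12, 8, 6, 5, 16, 17]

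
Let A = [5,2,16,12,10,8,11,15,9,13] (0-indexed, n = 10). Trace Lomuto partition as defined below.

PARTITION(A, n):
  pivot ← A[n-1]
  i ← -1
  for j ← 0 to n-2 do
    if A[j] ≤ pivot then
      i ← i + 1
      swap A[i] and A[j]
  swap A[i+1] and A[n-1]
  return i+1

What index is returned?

pivot=13, i=-1
j=0: 5≤13, i=0, swap(0,0) ⇒ [5,2,16,12,10,8,11,15,9,13]
j=1: 2≤13, i=1, swap(1,1) ⇒ [5,2,16,12,10,8,11,15,9,13]
j=2: 16>13, skip
j=3: 12≤13, i=2, swap(2,3) ⇒ [5,2,12,16,10,8,11,15,9,13]
j=4: 10≤13, i=3, swap(3,4) ⇒ [5,2,12,10,16,8,11,15,9,13]
j=5: 8≤13, i=4, swap(4,5) ⇒ [5,2,12,10,8,16,11,15,9,13]
j=6: 11≤13, i=5, swap(5,6) ⇒ [5,2,12,10,8,11,16,15,9,13]
j=7: 15>13, skip
j=8: 9≤13, i=6, swap(6,8) ⇒ [5,2,12,10,8,11,9,15,16,13]
swap(7,9) ⇒ [5,2,12,10,8,11,9,13,16,15]; return 7

7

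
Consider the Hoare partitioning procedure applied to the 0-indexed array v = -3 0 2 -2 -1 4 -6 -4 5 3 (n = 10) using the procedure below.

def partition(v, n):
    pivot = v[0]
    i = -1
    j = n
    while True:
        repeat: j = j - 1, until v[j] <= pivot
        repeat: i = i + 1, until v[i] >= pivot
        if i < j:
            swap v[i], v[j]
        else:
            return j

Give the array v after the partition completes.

pivot = v[0] = -3; i = -1, j = 10
j→7 (v[7]=-4≤-3), i→0 (v[0]=-3≥-3); i<j, swap → -4 0 2 -2 -1 4 -6 -3 5 3
j→6 (v[6]=-6≤-3), i→1 (v[1]=0≥-3); i<j, swap → -4 -6 2 -2 -1 4 0 -3 5 3
j→1, i→2; i≥j, return j=1. v = -4 -6 2 -2 -1 4 0 -3 5 3

-4 -6 2 -2 -1 4 0 -3 5 3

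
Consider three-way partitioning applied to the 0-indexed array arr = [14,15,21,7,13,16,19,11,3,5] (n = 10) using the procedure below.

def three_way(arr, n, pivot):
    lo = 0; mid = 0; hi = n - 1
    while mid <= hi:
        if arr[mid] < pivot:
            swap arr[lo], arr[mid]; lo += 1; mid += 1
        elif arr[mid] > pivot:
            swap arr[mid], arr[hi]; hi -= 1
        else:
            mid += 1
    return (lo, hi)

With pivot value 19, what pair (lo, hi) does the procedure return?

(8, 8)

lo=0 mid=0 hi=9
14<19: swap(0,0), lo=1 mid=1 ⇒ [14,15,21,7,13,16,19,11,3,5]
15<19: swap(1,1), lo=2 mid=2 ⇒ [14,15,21,7,13,16,19,11,3,5]
21>19: swap(2,9), hi=8 ⇒ [14,15,5,7,13,16,19,11,3,21]
5<19: swap(2,2), lo=3 mid=3 ⇒ [14,15,5,7,13,16,19,11,3,21]
7<19: swap(3,3), lo=4 mid=4 ⇒ [14,15,5,7,13,16,19,11,3,21]
13<19: swap(4,4), lo=5 mid=5 ⇒ [14,15,5,7,13,16,19,11,3,21]
16<19: swap(5,5), lo=6 mid=6 ⇒ [14,15,5,7,13,16,19,11,3,21]
19=19: mid=7
11<19: swap(6,7), lo=7 mid=8 ⇒ [14,15,5,7,13,16,11,19,3,21]
3<19: swap(7,8), lo=8 mid=9 ⇒ [14,15,5,7,13,16,11,3,19,21]
done. lo=8 hi=8; arr=[14,15,5,7,13,16,11,3,19,21]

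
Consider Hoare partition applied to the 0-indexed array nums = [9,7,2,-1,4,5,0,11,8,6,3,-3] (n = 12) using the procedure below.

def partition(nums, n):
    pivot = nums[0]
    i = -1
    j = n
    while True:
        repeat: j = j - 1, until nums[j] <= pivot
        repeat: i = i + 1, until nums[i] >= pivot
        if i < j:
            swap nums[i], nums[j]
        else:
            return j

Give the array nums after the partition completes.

pivot = nums[0] = 9; i = -1, j = 12
j→11 (nums[11]=-3≤9), i→0 (nums[0]=9≥9); i<j, swap → [-3,7,2,-1,4,5,0,11,8,6,3,9]
j→10 (nums[10]=3≤9), i→7 (nums[7]=11≥9); i<j, swap → [-3,7,2,-1,4,5,0,3,8,6,11,9]
j→9, i→10; i≥j, return j=9. nums = [-3,7,2,-1,4,5,0,3,8,6,11,9]

[-3,7,2,-1,4,5,0,3,8,6,11,9]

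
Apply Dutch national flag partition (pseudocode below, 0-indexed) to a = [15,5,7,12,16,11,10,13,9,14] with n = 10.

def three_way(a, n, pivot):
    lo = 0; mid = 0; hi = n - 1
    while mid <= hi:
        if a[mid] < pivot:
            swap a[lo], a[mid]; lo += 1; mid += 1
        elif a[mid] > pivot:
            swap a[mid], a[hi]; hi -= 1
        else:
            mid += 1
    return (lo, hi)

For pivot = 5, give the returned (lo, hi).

pivot = 5; lo=0, mid=0, hi=9
a[mid]=15>5: swap a[0],a[9]; hi=8 → [14,5,7,12,16,11,10,13,9,15]
a[mid]=14>5: swap a[0],a[8]; hi=7 → [9,5,7,12,16,11,10,13,14,15]
a[mid]=9>5: swap a[0],a[7]; hi=6 → [13,5,7,12,16,11,10,9,14,15]
a[mid]=13>5: swap a[0],a[6]; hi=5 → [10,5,7,12,16,11,13,9,14,15]
a[mid]=10>5: swap a[0],a[5]; hi=4 → [11,5,7,12,16,10,13,9,14,15]
a[mid]=11>5: swap a[0],a[4]; hi=3 → [16,5,7,12,11,10,13,9,14,15]
a[mid]=16>5: swap a[0],a[3]; hi=2 → [12,5,7,16,11,10,13,9,14,15]
a[mid]=12>5: swap a[0],a[2]; hi=1 → [7,5,12,16,11,10,13,9,14,15]
a[mid]=7>5: swap a[0],a[1]; hi=0 → [5,7,12,16,11,10,13,9,14,15]
a[mid]=5=5: mid=1
end: lo=0, hi=0; a = [5,7,12,16,11,10,13,9,14,15]

(0, 0)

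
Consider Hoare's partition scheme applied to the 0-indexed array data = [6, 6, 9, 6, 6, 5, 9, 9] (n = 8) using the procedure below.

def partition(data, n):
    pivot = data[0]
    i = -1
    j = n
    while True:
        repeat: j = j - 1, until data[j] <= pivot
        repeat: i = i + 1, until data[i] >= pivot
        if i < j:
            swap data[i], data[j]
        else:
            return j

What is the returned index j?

2

pivot = data[0] = 6; i = -1, j = 8
j→5 (data[5]=5≤6), i→0 (data[0]=6≥6); i<j, swap → [5, 6, 9, 6, 6, 6, 9, 9]
j→4 (data[4]=6≤6), i→1 (data[1]=6≥6); i<j, swap → [5, 6, 9, 6, 6, 6, 9, 9]
j→3 (data[3]=6≤6), i→2 (data[2]=9≥6); i<j, swap → [5, 6, 6, 9, 6, 6, 9, 9]
j→2, i→3; i≥j, return j=2. data = [5, 6, 6, 9, 6, 6, 9, 9]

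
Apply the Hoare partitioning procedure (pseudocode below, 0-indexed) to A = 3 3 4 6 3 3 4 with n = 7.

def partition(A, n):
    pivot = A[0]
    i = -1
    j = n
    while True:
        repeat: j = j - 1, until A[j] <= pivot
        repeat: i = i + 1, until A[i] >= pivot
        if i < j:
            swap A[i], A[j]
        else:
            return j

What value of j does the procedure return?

1

pivot=3
j stops at 5 (3), i stops at 0 (3); swap ⇒ 3 3 4 6 3 3 4
j stops at 4 (3), i stops at 1 (3); swap ⇒ 3 3 4 6 3 3 4
j stops at 1, i stops at 2; i≥j ⇒ return 1. A=3 3 4 6 3 3 4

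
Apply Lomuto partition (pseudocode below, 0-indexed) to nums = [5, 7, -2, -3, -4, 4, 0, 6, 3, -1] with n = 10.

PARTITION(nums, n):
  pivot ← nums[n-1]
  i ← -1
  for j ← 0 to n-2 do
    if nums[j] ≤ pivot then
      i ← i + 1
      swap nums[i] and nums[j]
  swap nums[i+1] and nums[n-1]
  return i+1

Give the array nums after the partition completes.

pivot=-1, i=-1
j=0: 5>-1, skip
j=1: 7>-1, skip
j=2: -2≤-1, i=0, swap(0,2) ⇒ [-2, 7, 5, -3, -4, 4, 0, 6, 3, -1]
j=3: -3≤-1, i=1, swap(1,3) ⇒ [-2, -3, 5, 7, -4, 4, 0, 6, 3, -1]
j=4: -4≤-1, i=2, swap(2,4) ⇒ [-2, -3, -4, 7, 5, 4, 0, 6, 3, -1]
j=5: 4>-1, skip
j=6: 0>-1, skip
j=7: 6>-1, skip
j=8: 3>-1, skip
swap(3,9) ⇒ [-2, -3, -4, -1, 5, 4, 0, 6, 3, 7]; return 3

[-2, -3, -4, -1, 5, 4, 0, 6, 3, 7]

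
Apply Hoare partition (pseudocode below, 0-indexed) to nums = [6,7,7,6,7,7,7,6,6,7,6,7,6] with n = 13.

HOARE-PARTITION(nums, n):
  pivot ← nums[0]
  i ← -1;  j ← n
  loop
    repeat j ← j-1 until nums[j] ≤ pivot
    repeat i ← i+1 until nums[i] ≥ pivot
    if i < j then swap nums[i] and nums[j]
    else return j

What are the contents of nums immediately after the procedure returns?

pivot = nums[0] = 6; i = -1, j = 13
j→12 (nums[12]=6≤6), i→0 (nums[0]=6≥6); i<j, swap → [6,7,7,6,7,7,7,6,6,7,6,7,6]
j→10 (nums[10]=6≤6), i→1 (nums[1]=7≥6); i<j, swap → [6,6,7,6,7,7,7,6,6,7,7,7,6]
j→8 (nums[8]=6≤6), i→2 (nums[2]=7≥6); i<j, swap → [6,6,6,6,7,7,7,6,7,7,7,7,6]
j→7 (nums[7]=6≤6), i→3 (nums[3]=6≥6); i<j, swap → [6,6,6,6,7,7,7,6,7,7,7,7,6]
j→3, i→4; i≥j, return j=3. nums = [6,6,6,6,7,7,7,6,7,7,7,7,6]

[6,6,6,6,7,7,7,6,7,7,7,7,6]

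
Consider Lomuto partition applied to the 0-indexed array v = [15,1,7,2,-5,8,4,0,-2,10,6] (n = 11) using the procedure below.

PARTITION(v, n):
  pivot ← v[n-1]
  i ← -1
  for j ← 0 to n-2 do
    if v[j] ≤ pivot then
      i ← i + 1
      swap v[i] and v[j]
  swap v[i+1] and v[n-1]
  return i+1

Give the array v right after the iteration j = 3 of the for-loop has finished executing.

[1,2,7,15,-5,8,4,0,-2,10,6]

pivot = v[10] = 6; i = -1
j=0: v[0]=15 > 6 → no swap
j=1: v[1]=1 ≤ 6 → i=0, swap v[0],v[1] → [1,15,7,2,-5,8,4,0,-2,10,6]
j=2: v[2]=7 > 6 → no swap
j=3: v[3]=2 ≤ 6 → i=1, swap v[1],v[3] → [1,2,7,15,-5,8,4,0,-2,10,6]
(after j=3) v = [1,2,7,15,-5,8,4,0,-2,10,6]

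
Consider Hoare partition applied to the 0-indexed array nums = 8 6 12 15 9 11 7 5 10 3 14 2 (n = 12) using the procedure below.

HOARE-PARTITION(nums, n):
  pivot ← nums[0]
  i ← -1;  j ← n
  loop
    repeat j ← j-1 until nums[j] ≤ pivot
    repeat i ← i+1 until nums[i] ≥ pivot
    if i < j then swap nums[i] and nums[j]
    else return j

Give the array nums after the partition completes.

pivot = nums[0] = 8; i = -1, j = 12
j→11 (nums[11]=2≤8), i→0 (nums[0]=8≥8); i<j, swap → 2 6 12 15 9 11 7 5 10 3 14 8
j→9 (nums[9]=3≤8), i→2 (nums[2]=12≥8); i<j, swap → 2 6 3 15 9 11 7 5 10 12 14 8
j→7 (nums[7]=5≤8), i→3 (nums[3]=15≥8); i<j, swap → 2 6 3 5 9 11 7 15 10 12 14 8
j→6 (nums[6]=7≤8), i→4 (nums[4]=9≥8); i<j, swap → 2 6 3 5 7 11 9 15 10 12 14 8
j→4, i→5; i≥j, return j=4. nums = 2 6 3 5 7 11 9 15 10 12 14 8

2 6 3 5 7 11 9 15 10 12 14 8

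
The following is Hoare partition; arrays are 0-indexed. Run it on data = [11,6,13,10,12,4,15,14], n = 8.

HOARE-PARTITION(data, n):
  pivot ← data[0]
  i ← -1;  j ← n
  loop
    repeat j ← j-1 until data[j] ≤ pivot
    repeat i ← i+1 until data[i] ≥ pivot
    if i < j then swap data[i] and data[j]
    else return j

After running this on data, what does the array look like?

[4,6,10,13,12,11,15,14]

pivot=11
j stops at 5 (4), i stops at 0 (11); swap ⇒ [4,6,13,10,12,11,15,14]
j stops at 3 (10), i stops at 2 (13); swap ⇒ [4,6,10,13,12,11,15,14]
j stops at 2, i stops at 3; i≥j ⇒ return 2. data=[4,6,10,13,12,11,15,14]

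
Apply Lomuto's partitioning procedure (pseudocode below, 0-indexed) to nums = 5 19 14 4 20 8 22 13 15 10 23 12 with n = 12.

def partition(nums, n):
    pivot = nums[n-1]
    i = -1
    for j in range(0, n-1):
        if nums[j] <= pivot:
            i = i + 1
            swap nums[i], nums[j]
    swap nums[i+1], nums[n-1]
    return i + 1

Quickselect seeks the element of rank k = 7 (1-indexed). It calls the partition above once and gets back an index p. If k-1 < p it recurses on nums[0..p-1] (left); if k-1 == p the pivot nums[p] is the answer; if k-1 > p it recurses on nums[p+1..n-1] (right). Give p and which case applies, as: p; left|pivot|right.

4; right

pivot=12, i=-1
j=0: 5≤12, i=0, swap(0,0) ⇒ 5 19 14 4 20 8 22 13 15 10 23 12
j=1: 19>12, skip
j=2: 14>12, skip
j=3: 4≤12, i=1, swap(1,3) ⇒ 5 4 14 19 20 8 22 13 15 10 23 12
j=4: 20>12, skip
j=5: 8≤12, i=2, swap(2,5) ⇒ 5 4 8 19 20 14 22 13 15 10 23 12
j=6: 22>12, skip
j=7: 13>12, skip
j=8: 15>12, skip
j=9: 10≤12, i=3, swap(3,9) ⇒ 5 4 8 10 20 14 22 13 15 19 23 12
j=10: 23>12, skip
swap(4,11) ⇒ 5 4 8 10 12 14 22 13 15 19 23 20; return 4
p = 4; k-1 = 6 > 4 ⇒ right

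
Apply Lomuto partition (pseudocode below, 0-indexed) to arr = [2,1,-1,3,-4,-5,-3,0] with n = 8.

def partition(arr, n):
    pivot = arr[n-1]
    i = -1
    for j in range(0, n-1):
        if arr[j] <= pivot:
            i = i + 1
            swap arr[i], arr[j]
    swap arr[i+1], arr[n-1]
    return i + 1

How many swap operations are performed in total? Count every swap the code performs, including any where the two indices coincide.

pivot=0, i=-1
j=0: 2>0, skip
j=1: 1>0, skip
j=2: -1≤0, i=0, swap(0,2) ⇒ [-1,1,2,3,-4,-5,-3,0]
j=3: 3>0, skip
j=4: -4≤0, i=1, swap(1,4) ⇒ [-1,-4,2,3,1,-5,-3,0]
j=5: -5≤0, i=2, swap(2,5) ⇒ [-1,-4,-5,3,1,2,-3,0]
j=6: -3≤0, i=3, swap(3,6) ⇒ [-1,-4,-5,-3,1,2,3,0]
swap(4,7) ⇒ [-1,-4,-5,-3,0,2,3,1]; return 4

5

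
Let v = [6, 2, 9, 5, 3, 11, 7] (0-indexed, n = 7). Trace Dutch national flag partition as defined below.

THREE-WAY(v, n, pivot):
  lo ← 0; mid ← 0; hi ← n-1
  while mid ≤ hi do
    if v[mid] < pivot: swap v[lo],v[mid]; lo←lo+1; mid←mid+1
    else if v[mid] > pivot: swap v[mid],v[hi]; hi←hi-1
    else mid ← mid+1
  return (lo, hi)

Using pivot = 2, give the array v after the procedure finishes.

[2, 9, 5, 3, 11, 7, 6]

lo=0 mid=0 hi=6
6>2: swap(0,6), hi=5 ⇒ [7, 2, 9, 5, 3, 11, 6]
7>2: swap(0,5), hi=4 ⇒ [11, 2, 9, 5, 3, 7, 6]
11>2: swap(0,4), hi=3 ⇒ [3, 2, 9, 5, 11, 7, 6]
3>2: swap(0,3), hi=2 ⇒ [5, 2, 9, 3, 11, 7, 6]
5>2: swap(0,2), hi=1 ⇒ [9, 2, 5, 3, 11, 7, 6]
9>2: swap(0,1), hi=0 ⇒ [2, 9, 5, 3, 11, 7, 6]
2=2: mid=1
done. lo=0 hi=0; v=[2, 9, 5, 3, 11, 7, 6]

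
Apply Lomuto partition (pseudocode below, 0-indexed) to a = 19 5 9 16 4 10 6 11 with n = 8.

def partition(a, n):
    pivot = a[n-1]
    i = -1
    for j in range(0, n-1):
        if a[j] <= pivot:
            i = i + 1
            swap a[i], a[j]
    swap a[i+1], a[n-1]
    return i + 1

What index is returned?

pivot = a[7] = 11; i = -1
j=0: a[0]=19 > 11 → no swap
j=1: a[1]=5 ≤ 11 → i=0, swap a[0],a[1] → 5 19 9 16 4 10 6 11
j=2: a[2]=9 ≤ 11 → i=1, swap a[1],a[2] → 5 9 19 16 4 10 6 11
j=3: a[3]=16 > 11 → no swap
j=4: a[4]=4 ≤ 11 → i=2, swap a[2],a[4] → 5 9 4 16 19 10 6 11
j=5: a[5]=10 ≤ 11 → i=3, swap a[3],a[5] → 5 9 4 10 19 16 6 11
j=6: a[6]=6 ≤ 11 → i=4, swap a[4],a[6] → 5 9 4 10 6 16 19 11
final swap a[5],a[7] → 5 9 4 10 6 11 19 16; return 5

5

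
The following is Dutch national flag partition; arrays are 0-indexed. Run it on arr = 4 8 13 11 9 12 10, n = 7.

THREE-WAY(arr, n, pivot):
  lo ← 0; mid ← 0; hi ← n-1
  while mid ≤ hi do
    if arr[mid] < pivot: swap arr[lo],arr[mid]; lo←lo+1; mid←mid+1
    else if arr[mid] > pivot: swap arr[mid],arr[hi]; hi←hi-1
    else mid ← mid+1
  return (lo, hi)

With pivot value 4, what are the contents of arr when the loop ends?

lo=0 mid=0 hi=6
4=4: mid=1
8>4: swap(1,6), hi=5 ⇒ 4 10 13 11 9 12 8
10>4: swap(1,5), hi=4 ⇒ 4 12 13 11 9 10 8
12>4: swap(1,4), hi=3 ⇒ 4 9 13 11 12 10 8
9>4: swap(1,3), hi=2 ⇒ 4 11 13 9 12 10 8
11>4: swap(1,2), hi=1 ⇒ 4 13 11 9 12 10 8
13>4: swap(1,1), hi=0 ⇒ 4 13 11 9 12 10 8
done. lo=0 hi=0; arr=4 13 11 9 12 10 8

4 13 11 9 12 10 8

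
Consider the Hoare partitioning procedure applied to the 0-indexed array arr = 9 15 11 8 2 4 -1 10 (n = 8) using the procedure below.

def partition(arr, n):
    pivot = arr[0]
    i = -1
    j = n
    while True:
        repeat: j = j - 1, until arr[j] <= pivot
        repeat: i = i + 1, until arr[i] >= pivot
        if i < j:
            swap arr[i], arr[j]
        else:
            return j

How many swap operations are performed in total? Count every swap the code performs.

pivot=9
j stops at 6 (-1), i stops at 0 (9); swap ⇒ -1 15 11 8 2 4 9 10
j stops at 5 (4), i stops at 1 (15); swap ⇒ -1 4 11 8 2 15 9 10
j stops at 4 (2), i stops at 2 (11); swap ⇒ -1 4 2 8 11 15 9 10
j stops at 3, i stops at 4; i≥j ⇒ return 3. arr=-1 4 2 8 11 15 9 10

3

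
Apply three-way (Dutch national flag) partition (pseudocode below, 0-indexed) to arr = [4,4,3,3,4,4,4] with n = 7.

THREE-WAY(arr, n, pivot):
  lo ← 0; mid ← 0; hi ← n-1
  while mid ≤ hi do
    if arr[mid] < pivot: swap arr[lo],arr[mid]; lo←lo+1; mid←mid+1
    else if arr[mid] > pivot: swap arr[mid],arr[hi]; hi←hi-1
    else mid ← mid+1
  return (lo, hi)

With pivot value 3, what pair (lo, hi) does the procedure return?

(0, 1)

pivot = 3; lo=0, mid=0, hi=6
arr[mid]=4>3: swap arr[0],arr[6]; hi=5 → [4,4,3,3,4,4,4]
arr[mid]=4>3: swap arr[0],arr[5]; hi=4 → [4,4,3,3,4,4,4]
arr[mid]=4>3: swap arr[0],arr[4]; hi=3 → [4,4,3,3,4,4,4]
arr[mid]=4>3: swap arr[0],arr[3]; hi=2 → [3,4,3,4,4,4,4]
arr[mid]=3=3: mid=1
arr[mid]=4>3: swap arr[1],arr[2]; hi=1 → [3,3,4,4,4,4,4]
arr[mid]=3=3: mid=2
end: lo=0, hi=1; arr = [3,3,4,4,4,4,4]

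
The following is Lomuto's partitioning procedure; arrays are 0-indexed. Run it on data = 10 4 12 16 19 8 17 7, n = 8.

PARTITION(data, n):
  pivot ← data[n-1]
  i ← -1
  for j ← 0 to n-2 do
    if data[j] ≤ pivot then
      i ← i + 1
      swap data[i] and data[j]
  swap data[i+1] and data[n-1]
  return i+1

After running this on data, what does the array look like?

4 7 12 16 19 8 17 10

pivot = data[7] = 7; i = -1
j=0: data[0]=10 > 7 → no swap
j=1: data[1]=4 ≤ 7 → i=0, swap data[0],data[1] → 4 10 12 16 19 8 17 7
j=2: data[2]=12 > 7 → no swap
j=3: data[3]=16 > 7 → no swap
j=4: data[4]=19 > 7 → no swap
j=5: data[5]=8 > 7 → no swap
j=6: data[6]=17 > 7 → no swap
final swap data[1],data[7] → 4 7 12 16 19 8 17 10; return 1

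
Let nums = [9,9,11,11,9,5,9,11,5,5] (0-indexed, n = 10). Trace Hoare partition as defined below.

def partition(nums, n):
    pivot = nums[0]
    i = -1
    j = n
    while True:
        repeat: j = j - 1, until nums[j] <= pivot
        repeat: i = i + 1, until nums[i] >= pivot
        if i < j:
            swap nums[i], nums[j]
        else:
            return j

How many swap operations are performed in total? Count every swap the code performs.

4

pivot = nums[0] = 9; i = -1, j = 10
j→9 (nums[9]=5≤9), i→0 (nums[0]=9≥9); i<j, swap → [5,9,11,11,9,5,9,11,5,9]
j→8 (nums[8]=5≤9), i→1 (nums[1]=9≥9); i<j, swap → [5,5,11,11,9,5,9,11,9,9]
j→6 (nums[6]=9≤9), i→2 (nums[2]=11≥9); i<j, swap → [5,5,9,11,9,5,11,11,9,9]
j→5 (nums[5]=5≤9), i→3 (nums[3]=11≥9); i<j, swap → [5,5,9,5,9,11,11,11,9,9]
j→4, i→4; i≥j, return j=4. nums = [5,5,9,5,9,11,11,11,9,9]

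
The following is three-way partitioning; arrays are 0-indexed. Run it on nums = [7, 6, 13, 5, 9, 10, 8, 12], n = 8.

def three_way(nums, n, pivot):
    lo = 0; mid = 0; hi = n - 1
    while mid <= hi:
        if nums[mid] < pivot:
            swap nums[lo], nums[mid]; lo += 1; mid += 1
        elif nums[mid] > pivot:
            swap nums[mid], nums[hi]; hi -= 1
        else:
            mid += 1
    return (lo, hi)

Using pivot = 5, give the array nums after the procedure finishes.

pivot = 5; lo=0, mid=0, hi=7
nums[mid]=7>5: swap nums[0],nums[7]; hi=6 → [12, 6, 13, 5, 9, 10, 8, 7]
nums[mid]=12>5: swap nums[0],nums[6]; hi=5 → [8, 6, 13, 5, 9, 10, 12, 7]
nums[mid]=8>5: swap nums[0],nums[5]; hi=4 → [10, 6, 13, 5, 9, 8, 12, 7]
nums[mid]=10>5: swap nums[0],nums[4]; hi=3 → [9, 6, 13, 5, 10, 8, 12, 7]
nums[mid]=9>5: swap nums[0],nums[3]; hi=2 → [5, 6, 13, 9, 10, 8, 12, 7]
nums[mid]=5=5: mid=1
nums[mid]=6>5: swap nums[1],nums[2]; hi=1 → [5, 13, 6, 9, 10, 8, 12, 7]
nums[mid]=13>5: swap nums[1],nums[1]; hi=0 → [5, 13, 6, 9, 10, 8, 12, 7]
end: lo=0, hi=0; nums = [5, 13, 6, 9, 10, 8, 12, 7]

[5, 13, 6, 9, 10, 8, 12, 7]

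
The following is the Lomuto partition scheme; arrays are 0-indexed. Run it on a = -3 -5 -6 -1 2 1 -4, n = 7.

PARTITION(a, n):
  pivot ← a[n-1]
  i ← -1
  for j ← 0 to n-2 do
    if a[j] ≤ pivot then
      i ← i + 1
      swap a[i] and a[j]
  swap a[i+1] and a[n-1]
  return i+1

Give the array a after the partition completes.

pivot = a[6] = -4; i = -1
j=0: a[0]=-3 > -4 → no swap
j=1: a[1]=-5 ≤ -4 → i=0, swap a[0],a[1] → -5 -3 -6 -1 2 1 -4
j=2: a[2]=-6 ≤ -4 → i=1, swap a[1],a[2] → -5 -6 -3 -1 2 1 -4
j=3: a[3]=-1 > -4 → no swap
j=4: a[4]=2 > -4 → no swap
j=5: a[5]=1 > -4 → no swap
final swap a[2],a[6] → -5 -6 -4 -1 2 1 -3; return 2

-5 -6 -4 -1 2 1 -3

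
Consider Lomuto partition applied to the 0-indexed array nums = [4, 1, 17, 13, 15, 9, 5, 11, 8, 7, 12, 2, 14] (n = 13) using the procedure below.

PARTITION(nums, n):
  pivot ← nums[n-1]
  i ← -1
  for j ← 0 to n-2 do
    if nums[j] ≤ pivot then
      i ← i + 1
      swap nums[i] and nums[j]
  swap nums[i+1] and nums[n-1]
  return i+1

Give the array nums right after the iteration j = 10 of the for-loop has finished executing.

[4, 1, 13, 9, 5, 11, 8, 7, 12, 17, 15, 2, 14]

pivot=14, i=-1
j=0: 4≤14, i=0, swap(0,0) ⇒ [4, 1, 17, 13, 15, 9, 5, 11, 8, 7, 12, 2, 14]
j=1: 1≤14, i=1, swap(1,1) ⇒ [4, 1, 17, 13, 15, 9, 5, 11, 8, 7, 12, 2, 14]
j=2: 17>14, skip
j=3: 13≤14, i=2, swap(2,3) ⇒ [4, 1, 13, 17, 15, 9, 5, 11, 8, 7, 12, 2, 14]
j=4: 15>14, skip
j=5: 9≤14, i=3, swap(3,5) ⇒ [4, 1, 13, 9, 15, 17, 5, 11, 8, 7, 12, 2, 14]
j=6: 5≤14, i=4, swap(4,6) ⇒ [4, 1, 13, 9, 5, 17, 15, 11, 8, 7, 12, 2, 14]
j=7: 11≤14, i=5, swap(5,7) ⇒ [4, 1, 13, 9, 5, 11, 15, 17, 8, 7, 12, 2, 14]
j=8: 8≤14, i=6, swap(6,8) ⇒ [4, 1, 13, 9, 5, 11, 8, 17, 15, 7, 12, 2, 14]
j=9: 7≤14, i=7, swap(7,9) ⇒ [4, 1, 13, 9, 5, 11, 8, 7, 15, 17, 12, 2, 14]
j=10: 12≤14, i=8, swap(8,10) ⇒ [4, 1, 13, 9, 5, 11, 8, 7, 12, 17, 15, 2, 14]
(after j=10) nums = [4, 1, 13, 9, 5, 11, 8, 7, 12, 17, 15, 2, 14]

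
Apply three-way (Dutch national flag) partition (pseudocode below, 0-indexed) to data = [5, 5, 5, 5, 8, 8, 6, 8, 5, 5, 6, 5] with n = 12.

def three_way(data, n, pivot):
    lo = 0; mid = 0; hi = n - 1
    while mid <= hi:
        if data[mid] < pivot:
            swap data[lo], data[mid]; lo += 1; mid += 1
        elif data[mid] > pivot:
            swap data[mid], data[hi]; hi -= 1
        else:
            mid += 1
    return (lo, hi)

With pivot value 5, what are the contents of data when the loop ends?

pivot = 5; lo=0, mid=0, hi=11
data[mid]=5=5: mid=1
data[mid]=5=5: mid=2
data[mid]=5=5: mid=3
data[mid]=5=5: mid=4
data[mid]=8>5: swap data[4],data[11]; hi=10 → [5, 5, 5, 5, 5, 8, 6, 8, 5, 5, 6, 8]
data[mid]=5=5: mid=5
data[mid]=8>5: swap data[5],data[10]; hi=9 → [5, 5, 5, 5, 5, 6, 6, 8, 5, 5, 8, 8]
data[mid]=6>5: swap data[5],data[9]; hi=8 → [5, 5, 5, 5, 5, 5, 6, 8, 5, 6, 8, 8]
data[mid]=5=5: mid=6
data[mid]=6>5: swap data[6],data[8]; hi=7 → [5, 5, 5, 5, 5, 5, 5, 8, 6, 6, 8, 8]
data[mid]=5=5: mid=7
data[mid]=8>5: swap data[7],data[7]; hi=6 → [5, 5, 5, 5, 5, 5, 5, 8, 6, 6, 8, 8]
end: lo=0, hi=6; data = [5, 5, 5, 5, 5, 5, 5, 8, 6, 6, 8, 8]

[5, 5, 5, 5, 5, 5, 5, 8, 6, 6, 8, 8]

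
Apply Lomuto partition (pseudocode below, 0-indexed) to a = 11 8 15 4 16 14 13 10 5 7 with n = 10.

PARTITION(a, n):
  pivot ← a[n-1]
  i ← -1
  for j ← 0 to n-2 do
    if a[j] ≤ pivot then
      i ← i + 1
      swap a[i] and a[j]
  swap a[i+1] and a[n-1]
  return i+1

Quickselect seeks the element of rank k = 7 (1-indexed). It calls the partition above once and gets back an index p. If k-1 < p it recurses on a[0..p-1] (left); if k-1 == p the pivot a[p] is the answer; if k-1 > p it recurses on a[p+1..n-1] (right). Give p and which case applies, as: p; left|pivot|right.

pivot=7, i=-1
j=0: 11>7, skip
j=1: 8>7, skip
j=2: 15>7, skip
j=3: 4≤7, i=0, swap(0,3) ⇒ 4 8 15 11 16 14 13 10 5 7
j=4: 16>7, skip
j=5: 14>7, skip
j=6: 13>7, skip
j=7: 10>7, skip
j=8: 5≤7, i=1, swap(1,8) ⇒ 4 5 15 11 16 14 13 10 8 7
swap(2,9) ⇒ 4 5 7 11 16 14 13 10 8 15; return 2
p = 2; k-1 = 6 > 2 ⇒ right

2; right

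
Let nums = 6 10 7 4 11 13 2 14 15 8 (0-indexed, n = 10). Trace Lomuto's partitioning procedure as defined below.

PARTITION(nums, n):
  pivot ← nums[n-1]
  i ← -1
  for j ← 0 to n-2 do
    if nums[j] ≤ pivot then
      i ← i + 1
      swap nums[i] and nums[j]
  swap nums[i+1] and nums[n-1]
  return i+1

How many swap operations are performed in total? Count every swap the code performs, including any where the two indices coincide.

5

pivot = nums[9] = 8; i = -1
j=0: nums[0]=6 ≤ 8 → i=0, swap nums[0],nums[0] (no change) → 6 10 7 4 11 13 2 14 15 8
j=1: nums[1]=10 > 8 → no swap
j=2: nums[2]=7 ≤ 8 → i=1, swap nums[1],nums[2] → 6 7 10 4 11 13 2 14 15 8
j=3: nums[3]=4 ≤ 8 → i=2, swap nums[2],nums[3] → 6 7 4 10 11 13 2 14 15 8
j=4: nums[4]=11 > 8 → no swap
j=5: nums[5]=13 > 8 → no swap
j=6: nums[6]=2 ≤ 8 → i=3, swap nums[3],nums[6] → 6 7 4 2 11 13 10 14 15 8
j=7: nums[7]=14 > 8 → no swap
j=8: nums[8]=15 > 8 → no swap
final swap nums[4],nums[9] → 6 7 4 2 8 13 10 14 15 11; return 4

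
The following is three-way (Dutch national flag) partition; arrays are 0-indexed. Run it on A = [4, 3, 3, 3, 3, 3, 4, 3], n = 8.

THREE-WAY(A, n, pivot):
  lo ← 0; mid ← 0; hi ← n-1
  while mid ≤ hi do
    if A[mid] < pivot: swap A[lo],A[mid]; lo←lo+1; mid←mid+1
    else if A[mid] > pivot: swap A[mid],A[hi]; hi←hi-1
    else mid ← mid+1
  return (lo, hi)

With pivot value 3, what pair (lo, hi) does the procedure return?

pivot = 3; lo=0, mid=0, hi=7
A[mid]=4>3: swap A[0],A[7]; hi=6 → [3, 3, 3, 3, 3, 3, 4, 4]
A[mid]=3=3: mid=1
A[mid]=3=3: mid=2
A[mid]=3=3: mid=3
A[mid]=3=3: mid=4
A[mid]=3=3: mid=5
A[mid]=3=3: mid=6
A[mid]=4>3: swap A[6],A[6]; hi=5 → [3, 3, 3, 3, 3, 3, 4, 4]
end: lo=0, hi=5; A = [3, 3, 3, 3, 3, 3, 4, 4]

(0, 5)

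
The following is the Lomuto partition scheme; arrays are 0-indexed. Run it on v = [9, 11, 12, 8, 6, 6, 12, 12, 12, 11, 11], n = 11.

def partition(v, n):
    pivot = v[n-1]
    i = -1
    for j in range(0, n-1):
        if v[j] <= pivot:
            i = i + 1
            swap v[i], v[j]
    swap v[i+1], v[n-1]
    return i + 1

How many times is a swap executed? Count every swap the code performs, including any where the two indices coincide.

pivot = v[10] = 11; i = -1
j=0: v[0]=9 ≤ 11 → i=0, swap v[0],v[0] (no change) → [9, 11, 12, 8, 6, 6, 12, 12, 12, 11, 11]
j=1: v[1]=11 ≤ 11 → i=1, swap v[1],v[1] (no change) → [9, 11, 12, 8, 6, 6, 12, 12, 12, 11, 11]
j=2: v[2]=12 > 11 → no swap
j=3: v[3]=8 ≤ 11 → i=2, swap v[2],v[3] → [9, 11, 8, 12, 6, 6, 12, 12, 12, 11, 11]
j=4: v[4]=6 ≤ 11 → i=3, swap v[3],v[4] → [9, 11, 8, 6, 12, 6, 12, 12, 12, 11, 11]
j=5: v[5]=6 ≤ 11 → i=4, swap v[4],v[5] → [9, 11, 8, 6, 6, 12, 12, 12, 12, 11, 11]
j=6: v[6]=12 > 11 → no swap
j=7: v[7]=12 > 11 → no swap
j=8: v[8]=12 > 11 → no swap
j=9: v[9]=11 ≤ 11 → i=5, swap v[5],v[9] → [9, 11, 8, 6, 6, 11, 12, 12, 12, 12, 11]
final swap v[6],v[10] → [9, 11, 8, 6, 6, 11, 11, 12, 12, 12, 12]; return 6

7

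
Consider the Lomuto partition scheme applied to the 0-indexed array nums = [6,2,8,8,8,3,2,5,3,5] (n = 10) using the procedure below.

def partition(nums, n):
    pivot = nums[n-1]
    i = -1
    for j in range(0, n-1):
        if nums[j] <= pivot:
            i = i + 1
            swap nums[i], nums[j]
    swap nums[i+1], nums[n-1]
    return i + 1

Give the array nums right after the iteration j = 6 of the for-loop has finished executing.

[2,3,2,8,8,6,8,5,3,5]

pivot = nums[9] = 5; i = -1
j=0: nums[0]=6 > 5 → no swap
j=1: nums[1]=2 ≤ 5 → i=0, swap nums[0],nums[1] → [2,6,8,8,8,3,2,5,3,5]
j=2: nums[2]=8 > 5 → no swap
j=3: nums[3]=8 > 5 → no swap
j=4: nums[4]=8 > 5 → no swap
j=5: nums[5]=3 ≤ 5 → i=1, swap nums[1],nums[5] → [2,3,8,8,8,6,2,5,3,5]
j=6: nums[6]=2 ≤ 5 → i=2, swap nums[2],nums[6] → [2,3,2,8,8,6,8,5,3,5]
(after j=6) nums = [2,3,2,8,8,6,8,5,3,5]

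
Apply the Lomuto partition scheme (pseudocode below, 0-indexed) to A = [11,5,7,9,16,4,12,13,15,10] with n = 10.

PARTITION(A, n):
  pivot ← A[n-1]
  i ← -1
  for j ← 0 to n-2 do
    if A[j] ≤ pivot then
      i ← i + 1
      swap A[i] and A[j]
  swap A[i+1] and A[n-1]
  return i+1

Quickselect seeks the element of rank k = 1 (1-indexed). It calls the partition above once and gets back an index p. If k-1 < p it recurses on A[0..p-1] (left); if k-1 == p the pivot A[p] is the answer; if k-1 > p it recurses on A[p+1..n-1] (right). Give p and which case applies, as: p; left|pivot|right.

pivot = A[9] = 10; i = -1
j=0: A[0]=11 > 10 → no swap
j=1: A[1]=5 ≤ 10 → i=0, swap A[0],A[1] → [5,11,7,9,16,4,12,13,15,10]
j=2: A[2]=7 ≤ 10 → i=1, swap A[1],A[2] → [5,7,11,9,16,4,12,13,15,10]
j=3: A[3]=9 ≤ 10 → i=2, swap A[2],A[3] → [5,7,9,11,16,4,12,13,15,10]
j=4: A[4]=16 > 10 → no swap
j=5: A[5]=4 ≤ 10 → i=3, swap A[3],A[5] → [5,7,9,4,16,11,12,13,15,10]
j=6: A[6]=12 > 10 → no swap
j=7: A[7]=13 > 10 → no swap
j=8: A[8]=15 > 10 → no swap
final swap A[4],A[9] → [5,7,9,4,10,11,12,13,15,16]; return 4
p = 4; k-1 = 0 < 4 ⇒ left

4; left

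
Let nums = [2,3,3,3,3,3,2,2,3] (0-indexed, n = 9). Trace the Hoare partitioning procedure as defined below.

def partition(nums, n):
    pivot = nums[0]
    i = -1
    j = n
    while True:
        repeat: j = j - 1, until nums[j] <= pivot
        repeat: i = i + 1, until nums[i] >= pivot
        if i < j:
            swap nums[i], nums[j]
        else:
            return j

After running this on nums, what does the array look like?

[2,2,3,3,3,3,3,2,3]

pivot=2
j stops at 7 (2), i stops at 0 (2); swap ⇒ [2,3,3,3,3,3,2,2,3]
j stops at 6 (2), i stops at 1 (3); swap ⇒ [2,2,3,3,3,3,3,2,3]
j stops at 1, i stops at 2; i≥j ⇒ return 1. nums=[2,2,3,3,3,3,3,2,3]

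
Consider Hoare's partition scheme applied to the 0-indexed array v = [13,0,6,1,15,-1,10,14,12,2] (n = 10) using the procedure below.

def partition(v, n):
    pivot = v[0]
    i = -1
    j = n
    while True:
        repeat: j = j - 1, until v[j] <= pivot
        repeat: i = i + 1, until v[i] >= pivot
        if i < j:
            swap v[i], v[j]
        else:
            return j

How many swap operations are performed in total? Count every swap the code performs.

2

pivot=13
j stops at 9 (2), i stops at 0 (13); swap ⇒ [2,0,6,1,15,-1,10,14,12,13]
j stops at 8 (12), i stops at 4 (15); swap ⇒ [2,0,6,1,12,-1,10,14,15,13]
j stops at 6, i stops at 7; i≥j ⇒ return 6. v=[2,0,6,1,12,-1,10,14,15,13]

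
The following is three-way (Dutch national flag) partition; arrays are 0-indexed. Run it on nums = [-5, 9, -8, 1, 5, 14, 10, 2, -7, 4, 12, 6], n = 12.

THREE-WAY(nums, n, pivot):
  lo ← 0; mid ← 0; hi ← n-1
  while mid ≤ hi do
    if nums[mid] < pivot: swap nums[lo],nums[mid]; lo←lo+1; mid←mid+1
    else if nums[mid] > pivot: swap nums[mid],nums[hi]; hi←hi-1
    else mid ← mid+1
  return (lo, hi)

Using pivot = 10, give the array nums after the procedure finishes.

lo=0 mid=0 hi=11
-5<10: swap(0,0), lo=1 mid=1 ⇒ [-5, 9, -8, 1, 5, 14, 10, 2, -7, 4, 12, 6]
9<10: swap(1,1), lo=2 mid=2 ⇒ [-5, 9, -8, 1, 5, 14, 10, 2, -7, 4, 12, 6]
-8<10: swap(2,2), lo=3 mid=3 ⇒ [-5, 9, -8, 1, 5, 14, 10, 2, -7, 4, 12, 6]
1<10: swap(3,3), lo=4 mid=4 ⇒ [-5, 9, -8, 1, 5, 14, 10, 2, -7, 4, 12, 6]
5<10: swap(4,4), lo=5 mid=5 ⇒ [-5, 9, -8, 1, 5, 14, 10, 2, -7, 4, 12, 6]
14>10: swap(5,11), hi=10 ⇒ [-5, 9, -8, 1, 5, 6, 10, 2, -7, 4, 12, 14]
6<10: swap(5,5), lo=6 mid=6 ⇒ [-5, 9, -8, 1, 5, 6, 10, 2, -7, 4, 12, 14]
10=10: mid=7
2<10: swap(6,7), lo=7 mid=8 ⇒ [-5, 9, -8, 1, 5, 6, 2, 10, -7, 4, 12, 14]
-7<10: swap(7,8), lo=8 mid=9 ⇒ [-5, 9, -8, 1, 5, 6, 2, -7, 10, 4, 12, 14]
4<10: swap(8,9), lo=9 mid=10 ⇒ [-5, 9, -8, 1, 5, 6, 2, -7, 4, 10, 12, 14]
12>10: swap(10,10), hi=9 ⇒ [-5, 9, -8, 1, 5, 6, 2, -7, 4, 10, 12, 14]
done. lo=9 hi=9; nums=[-5, 9, -8, 1, 5, 6, 2, -7, 4, 10, 12, 14]

[-5, 9, -8, 1, 5, 6, 2, -7, 4, 10, 12, 14]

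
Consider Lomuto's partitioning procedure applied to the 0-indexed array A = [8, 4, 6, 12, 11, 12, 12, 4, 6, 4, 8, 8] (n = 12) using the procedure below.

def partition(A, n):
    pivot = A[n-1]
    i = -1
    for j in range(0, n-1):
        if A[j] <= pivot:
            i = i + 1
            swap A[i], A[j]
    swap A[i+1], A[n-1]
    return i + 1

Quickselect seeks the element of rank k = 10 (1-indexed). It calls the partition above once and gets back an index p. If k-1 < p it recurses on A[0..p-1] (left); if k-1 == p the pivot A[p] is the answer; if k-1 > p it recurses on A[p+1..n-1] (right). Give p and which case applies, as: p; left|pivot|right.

7; right

pivot=8, i=-1
j=0: 8≤8, i=0, swap(0,0) ⇒ [8, 4, 6, 12, 11, 12, 12, 4, 6, 4, 8, 8]
j=1: 4≤8, i=1, swap(1,1) ⇒ [8, 4, 6, 12, 11, 12, 12, 4, 6, 4, 8, 8]
j=2: 6≤8, i=2, swap(2,2) ⇒ [8, 4, 6, 12, 11, 12, 12, 4, 6, 4, 8, 8]
j=3: 12>8, skip
j=4: 11>8, skip
j=5: 12>8, skip
j=6: 12>8, skip
j=7: 4≤8, i=3, swap(3,7) ⇒ [8, 4, 6, 4, 11, 12, 12, 12, 6, 4, 8, 8]
j=8: 6≤8, i=4, swap(4,8) ⇒ [8, 4, 6, 4, 6, 12, 12, 12, 11, 4, 8, 8]
j=9: 4≤8, i=5, swap(5,9) ⇒ [8, 4, 6, 4, 6, 4, 12, 12, 11, 12, 8, 8]
j=10: 8≤8, i=6, swap(6,10) ⇒ [8, 4, 6, 4, 6, 4, 8, 12, 11, 12, 12, 8]
swap(7,11) ⇒ [8, 4, 6, 4, 6, 4, 8, 8, 11, 12, 12, 12]; return 7
p = 7; k-1 = 9 > 7 ⇒ right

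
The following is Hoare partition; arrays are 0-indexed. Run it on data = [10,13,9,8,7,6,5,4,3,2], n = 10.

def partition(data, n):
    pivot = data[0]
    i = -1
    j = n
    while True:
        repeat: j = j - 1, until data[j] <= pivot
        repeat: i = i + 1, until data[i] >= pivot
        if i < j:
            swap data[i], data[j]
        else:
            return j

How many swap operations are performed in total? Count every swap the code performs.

2

pivot = data[0] = 10; i = -1, j = 10
j→9 (data[9]=2≤10), i→0 (data[0]=10≥10); i<j, swap → [2,13,9,8,7,6,5,4,3,10]
j→8 (data[8]=3≤10), i→1 (data[1]=13≥10); i<j, swap → [2,3,9,8,7,6,5,4,13,10]
j→7, i→8; i≥j, return j=7. data = [2,3,9,8,7,6,5,4,13,10]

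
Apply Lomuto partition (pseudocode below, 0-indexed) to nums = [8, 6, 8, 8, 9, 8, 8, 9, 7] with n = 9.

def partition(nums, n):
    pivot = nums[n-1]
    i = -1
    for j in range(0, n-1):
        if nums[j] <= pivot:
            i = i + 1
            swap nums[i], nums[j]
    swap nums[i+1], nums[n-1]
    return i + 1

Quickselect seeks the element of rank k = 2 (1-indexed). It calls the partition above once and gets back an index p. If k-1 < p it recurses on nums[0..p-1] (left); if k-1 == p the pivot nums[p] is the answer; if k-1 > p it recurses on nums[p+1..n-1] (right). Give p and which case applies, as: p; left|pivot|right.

pivot = nums[8] = 7; i = -1
j=0: nums[0]=8 > 7 → no swap
j=1: nums[1]=6 ≤ 7 → i=0, swap nums[0],nums[1] → [6, 8, 8, 8, 9, 8, 8, 9, 7]
j=2: nums[2]=8 > 7 → no swap
j=3: nums[3]=8 > 7 → no swap
j=4: nums[4]=9 > 7 → no swap
j=5: nums[5]=8 > 7 → no swap
j=6: nums[6]=8 > 7 → no swap
j=7: nums[7]=9 > 7 → no swap
final swap nums[1],nums[8] → [6, 7, 8, 8, 9, 8, 8, 9, 8]; return 1
p = 1; k-1 = 1 == 1 ⇒ pivot

1; pivot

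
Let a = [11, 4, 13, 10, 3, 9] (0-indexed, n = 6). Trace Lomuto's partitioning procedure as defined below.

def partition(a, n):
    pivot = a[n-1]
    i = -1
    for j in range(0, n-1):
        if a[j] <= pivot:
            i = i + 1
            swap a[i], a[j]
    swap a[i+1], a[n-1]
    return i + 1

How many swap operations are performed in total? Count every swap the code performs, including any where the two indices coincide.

pivot=9, i=-1
j=0: 11>9, skip
j=1: 4≤9, i=0, swap(0,1) ⇒ [4, 11, 13, 10, 3, 9]
j=2: 13>9, skip
j=3: 10>9, skip
j=4: 3≤9, i=1, swap(1,4) ⇒ [4, 3, 13, 10, 11, 9]
swap(2,5) ⇒ [4, 3, 9, 10, 11, 13]; return 2

3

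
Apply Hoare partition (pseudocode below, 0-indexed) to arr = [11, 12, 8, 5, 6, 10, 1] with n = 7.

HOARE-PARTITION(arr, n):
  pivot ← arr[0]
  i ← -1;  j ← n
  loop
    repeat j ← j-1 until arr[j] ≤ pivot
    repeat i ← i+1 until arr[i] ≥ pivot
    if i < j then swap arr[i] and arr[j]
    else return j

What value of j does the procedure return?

4

pivot=11
j stops at 6 (1), i stops at 0 (11); swap ⇒ [1, 12, 8, 5, 6, 10, 11]
j stops at 5 (10), i stops at 1 (12); swap ⇒ [1, 10, 8, 5, 6, 12, 11]
j stops at 4, i stops at 5; i≥j ⇒ return 4. arr=[1, 10, 8, 5, 6, 12, 11]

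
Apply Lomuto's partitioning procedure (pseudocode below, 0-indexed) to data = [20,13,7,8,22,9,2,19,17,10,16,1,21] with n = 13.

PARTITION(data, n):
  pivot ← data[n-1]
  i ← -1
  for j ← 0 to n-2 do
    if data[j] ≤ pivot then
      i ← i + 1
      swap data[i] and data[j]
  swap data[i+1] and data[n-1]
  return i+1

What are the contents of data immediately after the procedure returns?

[20,13,7,8,9,2,19,17,10,16,1,21,22]

pivot=21, i=-1
j=0: 20≤21, i=0, swap(0,0) ⇒ [20,13,7,8,22,9,2,19,17,10,16,1,21]
j=1: 13≤21, i=1, swap(1,1) ⇒ [20,13,7,8,22,9,2,19,17,10,16,1,21]
j=2: 7≤21, i=2, swap(2,2) ⇒ [20,13,7,8,22,9,2,19,17,10,16,1,21]
j=3: 8≤21, i=3, swap(3,3) ⇒ [20,13,7,8,22,9,2,19,17,10,16,1,21]
j=4: 22>21, skip
j=5: 9≤21, i=4, swap(4,5) ⇒ [20,13,7,8,9,22,2,19,17,10,16,1,21]
j=6: 2≤21, i=5, swap(5,6) ⇒ [20,13,7,8,9,2,22,19,17,10,16,1,21]
j=7: 19≤21, i=6, swap(6,7) ⇒ [20,13,7,8,9,2,19,22,17,10,16,1,21]
j=8: 17≤21, i=7, swap(7,8) ⇒ [20,13,7,8,9,2,19,17,22,10,16,1,21]
j=9: 10≤21, i=8, swap(8,9) ⇒ [20,13,7,8,9,2,19,17,10,22,16,1,21]
j=10: 16≤21, i=9, swap(9,10) ⇒ [20,13,7,8,9,2,19,17,10,16,22,1,21]
j=11: 1≤21, i=10, swap(10,11) ⇒ [20,13,7,8,9,2,19,17,10,16,1,22,21]
swap(11,12) ⇒ [20,13,7,8,9,2,19,17,10,16,1,21,22]; return 11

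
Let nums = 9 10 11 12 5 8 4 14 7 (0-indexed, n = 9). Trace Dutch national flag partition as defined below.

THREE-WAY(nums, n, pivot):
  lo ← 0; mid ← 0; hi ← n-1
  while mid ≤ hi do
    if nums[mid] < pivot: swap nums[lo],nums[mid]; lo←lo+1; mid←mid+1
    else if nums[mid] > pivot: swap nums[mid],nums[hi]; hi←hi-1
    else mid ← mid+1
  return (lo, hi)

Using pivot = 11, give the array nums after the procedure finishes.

pivot = 11; lo=0, mid=0, hi=8
nums[mid]=9<11: swap nums[0],nums[0]; lo=1,mid=1 → 9 10 11 12 5 8 4 14 7
nums[mid]=10<11: swap nums[1],nums[1]; lo=2,mid=2 → 9 10 11 12 5 8 4 14 7
nums[mid]=11=11: mid=3
nums[mid]=12>11: swap nums[3],nums[8]; hi=7 → 9 10 11 7 5 8 4 14 12
nums[mid]=7<11: swap nums[2],nums[3]; lo=3,mid=4 → 9 10 7 11 5 8 4 14 12
nums[mid]=5<11: swap nums[3],nums[4]; lo=4,mid=5 → 9 10 7 5 11 8 4 14 12
nums[mid]=8<11: swap nums[4],nums[5]; lo=5,mid=6 → 9 10 7 5 8 11 4 14 12
nums[mid]=4<11: swap nums[5],nums[6]; lo=6,mid=7 → 9 10 7 5 8 4 11 14 12
nums[mid]=14>11: swap nums[7],nums[7]; hi=6 → 9 10 7 5 8 4 11 14 12
end: lo=6, hi=6; nums = 9 10 7 5 8 4 11 14 12

9 10 7 5 8 4 11 14 12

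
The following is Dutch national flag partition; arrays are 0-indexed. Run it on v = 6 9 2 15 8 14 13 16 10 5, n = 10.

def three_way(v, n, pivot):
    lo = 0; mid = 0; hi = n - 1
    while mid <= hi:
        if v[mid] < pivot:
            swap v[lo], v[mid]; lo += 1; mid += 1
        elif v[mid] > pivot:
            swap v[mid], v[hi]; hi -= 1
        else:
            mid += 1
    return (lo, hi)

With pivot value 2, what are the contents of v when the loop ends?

2 9 15 8 14 13 16 10 5 6

pivot = 2; lo=0, mid=0, hi=9
v[mid]=6>2: swap v[0],v[9]; hi=8 → 5 9 2 15 8 14 13 16 10 6
v[mid]=5>2: swap v[0],v[8]; hi=7 → 10 9 2 15 8 14 13 16 5 6
v[mid]=10>2: swap v[0],v[7]; hi=6 → 16 9 2 15 8 14 13 10 5 6
v[mid]=16>2: swap v[0],v[6]; hi=5 → 13 9 2 15 8 14 16 10 5 6
v[mid]=13>2: swap v[0],v[5]; hi=4 → 14 9 2 15 8 13 16 10 5 6
v[mid]=14>2: swap v[0],v[4]; hi=3 → 8 9 2 15 14 13 16 10 5 6
v[mid]=8>2: swap v[0],v[3]; hi=2 → 15 9 2 8 14 13 16 10 5 6
v[mid]=15>2: swap v[0],v[2]; hi=1 → 2 9 15 8 14 13 16 10 5 6
v[mid]=2=2: mid=1
v[mid]=9>2: swap v[1],v[1]; hi=0 → 2 9 15 8 14 13 16 10 5 6
end: lo=0, hi=0; v = 2 9 15 8 14 13 16 10 5 6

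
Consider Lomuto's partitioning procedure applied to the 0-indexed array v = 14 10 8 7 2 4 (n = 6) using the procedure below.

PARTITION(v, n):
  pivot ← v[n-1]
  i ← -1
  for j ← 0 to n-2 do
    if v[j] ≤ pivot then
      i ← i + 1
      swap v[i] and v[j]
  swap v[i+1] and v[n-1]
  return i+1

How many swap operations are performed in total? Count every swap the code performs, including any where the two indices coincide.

2

pivot = v[5] = 4; i = -1
j=0: v[0]=14 > 4 → no swap
j=1: v[1]=10 > 4 → no swap
j=2: v[2]=8 > 4 → no swap
j=3: v[3]=7 > 4 → no swap
j=4: v[4]=2 ≤ 4 → i=0, swap v[0],v[4] → 2 10 8 7 14 4
final swap v[1],v[5] → 2 4 8 7 14 10; return 1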